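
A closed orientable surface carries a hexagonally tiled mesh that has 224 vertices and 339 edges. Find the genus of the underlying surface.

Every face is a hexagon and each edge borders two faces, so 6F = 2·339, giving F = 113.
χ = V − E + F = 224 − 339 + 113 = -2.
For a closed orientable surface χ = 2 − 2g, so g = (2 − (-2))/2 = 2.

2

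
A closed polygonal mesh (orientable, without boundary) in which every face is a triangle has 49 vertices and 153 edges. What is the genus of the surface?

Every face is a triangle and each edge borders two faces, so 3F = 2·153, giving F = 102.
χ = V − E + F = 49 − 153 + 102 = -2.
For a closed orientable surface χ = 2 − 2g, so g = (2 − (-2))/2 = 2.

2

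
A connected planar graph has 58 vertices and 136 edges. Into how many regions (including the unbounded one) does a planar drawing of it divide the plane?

80

Euler's formula for a connected plane graph: V − E + F = 2, so F = 2 − 58 + 136 = 80.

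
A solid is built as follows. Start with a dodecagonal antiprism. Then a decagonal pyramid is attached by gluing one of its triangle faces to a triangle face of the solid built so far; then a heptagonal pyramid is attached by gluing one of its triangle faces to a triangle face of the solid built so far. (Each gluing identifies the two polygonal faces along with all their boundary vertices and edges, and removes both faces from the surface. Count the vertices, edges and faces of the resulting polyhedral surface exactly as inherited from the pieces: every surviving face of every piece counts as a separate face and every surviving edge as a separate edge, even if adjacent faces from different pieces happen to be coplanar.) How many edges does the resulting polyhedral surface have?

76

A dodecagonal antiprism: V=24, E=48, F=26.
Attach a decagonal pyramid (V=11, E=20, F=11) along a 3-gon: merge 3 vertices and 3 edges, delete both glued faces → V=32, E=65, F=35.
Attach a heptagonal pyramid (V=8, E=14, F=8) along a 3-gon: merge 3 vertices and 3 edges, delete both glued faces → V=37, E=76, F=41.
Check: V − E + F = 37 − 76 + 41 = 2.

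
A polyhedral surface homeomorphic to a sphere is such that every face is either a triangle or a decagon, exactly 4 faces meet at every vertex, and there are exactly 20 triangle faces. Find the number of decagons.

2

Let x be the number of decagons; then F = 20 + x.
Edge–face incidences: 2E = 3·20 + 10·x = 60 + 10x.
Every vertex has degree 4, so 4V = 2E.
Euler: V − E + F = 2 ⇒ (2E)/4 − E + (20 + x) = 2.
Multiply by 8: 2·(2E) − 4·(2E) + 8·(20 + x) = 16, i.e. 160 + 8x − 2·(60 + 10x) = 16.
Collecting terms: −12x + 40 = 16, so −12x = −24, so x = 2.
Then 2E = 60 + 10·2 = 80, so E = 40, V = 2E/4 = 20, F = 20 + 2 = 22.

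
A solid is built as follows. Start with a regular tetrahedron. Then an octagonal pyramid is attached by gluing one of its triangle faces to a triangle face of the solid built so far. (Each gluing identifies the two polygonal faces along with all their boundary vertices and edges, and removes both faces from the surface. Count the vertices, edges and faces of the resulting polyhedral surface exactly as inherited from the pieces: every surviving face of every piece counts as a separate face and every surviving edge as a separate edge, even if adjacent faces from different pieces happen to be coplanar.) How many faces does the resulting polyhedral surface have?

11

A regular tetrahedron: V=4, E=6, F=4.
Attach an octagonal pyramid (V=9, E=16, F=9) along a 3-gon: merge 3 vertices and 3 edges, delete both glued faces → V=10, E=19, F=11.
Check: V − E + F = 10 − 19 + 11 = 2.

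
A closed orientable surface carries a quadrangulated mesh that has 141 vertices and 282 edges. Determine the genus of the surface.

1

Every face is a square and each edge borders two faces, so 4F = 2·282, giving F = 141.
χ = V − E + F = 141 − 282 + 141 = 0.
For a closed orientable surface χ = 2 − 2g, so g = (2 − (0))/2 = 1.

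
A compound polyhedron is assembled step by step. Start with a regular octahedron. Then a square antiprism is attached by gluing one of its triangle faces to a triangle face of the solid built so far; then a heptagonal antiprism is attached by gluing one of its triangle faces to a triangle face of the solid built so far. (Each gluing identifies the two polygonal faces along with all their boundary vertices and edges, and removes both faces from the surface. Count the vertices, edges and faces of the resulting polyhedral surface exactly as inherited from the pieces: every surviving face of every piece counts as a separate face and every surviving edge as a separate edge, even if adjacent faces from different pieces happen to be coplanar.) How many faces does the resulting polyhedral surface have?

30

A regular octahedron: V=6, E=12, F=8.
Attach a square antiprism (V=8, E=16, F=10) along a 3-gon: merge 3 vertices and 3 edges, delete both glued faces → V=11, E=25, F=16.
Attach a heptagonal antiprism (V=14, E=28, F=16) along a 3-gon: merge 3 vertices and 3 edges, delete both glued faces → V=22, E=50, F=30.
Check: V − E + F = 22 − 50 + 30 = 2.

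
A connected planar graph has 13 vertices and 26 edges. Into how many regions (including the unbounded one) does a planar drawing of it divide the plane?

Euler's formula for a connected plane graph: V − E + F = 2, so F = 2 − 13 + 26 = 15.

15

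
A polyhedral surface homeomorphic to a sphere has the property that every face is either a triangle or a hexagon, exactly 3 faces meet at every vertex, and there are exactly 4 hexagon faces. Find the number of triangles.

Let x be the number of triangles; then F = 4 + x.
Edge–face incidences: 2E = 6·4 + 3·x = 24 + 3x.
Every vertex has degree 3, so 3V = 2E.
Euler: V − E + F = 2 ⇒ (2E)/3 − E + (4 + x) = 2.
Multiply by 6: 2·(2E) − 3·(2E) + 6·(4 + x) = 12, i.e. 24 + 6x − (24 + 3x) = 12.
Collecting terms: 3x = 12, so x = 4.
Then 2E = 24 + 3·4 = 36, so E = 18, V = 2E/3 = 12, F = 4 + 4 = 8.

4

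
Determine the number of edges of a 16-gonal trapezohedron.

The n-trapezohedron (dual of the n-antiprism) has V = 2·16 + 2 = 34, E = 4·16 = 64, F = 2·16 = 32.
Check: V − E + F = 34 − 64 + 32 = 2.

64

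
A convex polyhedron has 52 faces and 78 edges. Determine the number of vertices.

28

Here V − E + F = 2.
V = 2 + E − F = 2 + 78 − 52 = 28.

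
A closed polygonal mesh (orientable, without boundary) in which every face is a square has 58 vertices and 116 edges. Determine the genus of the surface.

Every face is a square and each edge borders two faces, so 4F = 2·116, giving F = 58.
χ = V − E + F = 58 − 116 + 58 = 0.
For a closed orientable surface χ = 2 − 2g, so g = (2 − (0))/2 = 1.

1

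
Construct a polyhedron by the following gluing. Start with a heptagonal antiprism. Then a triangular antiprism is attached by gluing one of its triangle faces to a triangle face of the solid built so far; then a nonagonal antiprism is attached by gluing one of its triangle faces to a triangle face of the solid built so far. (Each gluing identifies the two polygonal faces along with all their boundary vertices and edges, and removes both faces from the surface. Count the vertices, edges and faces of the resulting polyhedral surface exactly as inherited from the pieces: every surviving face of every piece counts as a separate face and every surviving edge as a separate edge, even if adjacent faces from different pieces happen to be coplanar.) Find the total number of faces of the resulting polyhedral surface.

A heptagonal antiprism: V=14, E=28, F=16.
Attach a triangular antiprism (V=6, E=12, F=8) along a 3-gon: merge 3 vertices and 3 edges, delete both glued faces → V=17, E=37, F=22.
Attach a nonagonal antiprism (V=18, E=36, F=20) along a 3-gon: merge 3 vertices and 3 edges, delete both glued faces → V=32, E=70, F=40.
Check: V − E + F = 32 − 70 + 40 = 2.

40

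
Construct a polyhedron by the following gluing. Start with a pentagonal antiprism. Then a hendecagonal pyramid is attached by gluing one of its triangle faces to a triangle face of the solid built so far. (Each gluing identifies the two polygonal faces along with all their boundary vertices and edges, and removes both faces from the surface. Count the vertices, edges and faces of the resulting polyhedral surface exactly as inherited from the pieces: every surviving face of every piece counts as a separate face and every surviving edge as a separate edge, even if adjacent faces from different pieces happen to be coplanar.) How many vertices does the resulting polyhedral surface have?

19

A pentagonal antiprism: V=10, E=20, F=12.
Attach a hendecagonal pyramid (V=12, E=22, F=12) along a 3-gon: merge 3 vertices and 3 edges, delete both glued faces → V=19, E=39, F=22.
Check: V − E + F = 19 − 39 + 22 = 2.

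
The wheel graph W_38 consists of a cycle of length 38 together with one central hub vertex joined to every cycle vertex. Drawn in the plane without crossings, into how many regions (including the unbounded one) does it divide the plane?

39

W_38 has V = 38 + 1 = 39 vertices and E = 2·38 = 76 edges.
By Euler's formula F = 2 − V + E = 2 − 39 + 76 = 39.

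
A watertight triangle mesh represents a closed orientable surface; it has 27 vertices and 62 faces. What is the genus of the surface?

3

Every face is a triangle, so 2E = 3·62 = 186, giving E = 93.
χ = V − E + F = 27 − 93 + 62 = -4.
For a closed orientable surface χ = 2 − 2g, so g = (2 − (-4))/2 = 3.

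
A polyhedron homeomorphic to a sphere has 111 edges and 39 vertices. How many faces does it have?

74

Here V − E + F = 2.
F = 2 − V + E = 2 − 39 + 111 = 74.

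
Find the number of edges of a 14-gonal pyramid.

28

A pyramid on an n-gon base has one n-gon and n triangles: V = 14 + 1 = 15, E = 2·14 = 28, F = 14 + 1 = 15.
Check: V − E + F = 15 − 28 + 15 = 2.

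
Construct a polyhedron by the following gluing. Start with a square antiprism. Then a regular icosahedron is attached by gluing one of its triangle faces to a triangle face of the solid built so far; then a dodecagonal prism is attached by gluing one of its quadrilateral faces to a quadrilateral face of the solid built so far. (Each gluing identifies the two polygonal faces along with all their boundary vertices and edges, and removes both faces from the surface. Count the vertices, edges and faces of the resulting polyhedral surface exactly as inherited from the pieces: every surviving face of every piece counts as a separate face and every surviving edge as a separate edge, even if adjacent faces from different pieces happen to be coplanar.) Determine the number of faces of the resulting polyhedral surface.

40

A square antiprism: V=8, E=16, F=10.
Attach a regular icosahedron (V=12, E=30, F=20) along a 3-gon: merge 3 vertices and 3 edges, delete both glued faces → V=17, E=43, F=28.
Attach a dodecagonal prism (V=24, E=36, F=14) along a 4-gon: merge 4 vertices and 4 edges, delete both glued faces → V=37, E=75, F=40.
Check: V − E + F = 37 − 75 + 40 = 2.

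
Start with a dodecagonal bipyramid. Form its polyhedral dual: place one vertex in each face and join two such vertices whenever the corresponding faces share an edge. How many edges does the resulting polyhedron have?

36

The base solid has V = 14, E = 36, F = 24.
The dual swaps V and F and preserves E: V′ = F = 24, E′ = E = 36, F′ = V = 14.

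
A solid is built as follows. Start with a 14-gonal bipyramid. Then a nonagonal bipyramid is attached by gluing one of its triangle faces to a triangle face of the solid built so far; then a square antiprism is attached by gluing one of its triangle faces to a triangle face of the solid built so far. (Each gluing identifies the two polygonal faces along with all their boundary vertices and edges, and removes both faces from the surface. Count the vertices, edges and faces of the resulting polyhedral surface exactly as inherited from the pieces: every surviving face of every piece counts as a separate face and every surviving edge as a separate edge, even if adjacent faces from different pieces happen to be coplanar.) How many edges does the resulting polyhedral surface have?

A 14-gonal bipyramid: V=16, E=42, F=28.
Attach a nonagonal bipyramid (V=11, E=27, F=18) along a 3-gon: merge 3 vertices and 3 edges, delete both glued faces → V=24, E=66, F=44.
Attach a square antiprism (V=8, E=16, F=10) along a 3-gon: merge 3 vertices and 3 edges, delete both glued faces → V=29, E=79, F=52.
Check: V − E + F = 29 − 79 + 52 = 2.

79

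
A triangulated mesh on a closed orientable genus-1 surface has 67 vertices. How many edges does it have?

201

χ = 2 − 2·1 = 0, and every face is a triangle so 3F = 2E.
V − E + F = 0 with E = 3F/2 gives 67 − (3/2 − 1)·F = 0, so F = 134 and E = 201.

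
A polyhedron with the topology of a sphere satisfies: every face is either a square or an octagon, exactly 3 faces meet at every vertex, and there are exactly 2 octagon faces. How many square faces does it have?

Let x be the number of squares; then F = 2 + x.
Edge–face incidences: 2E = 8·2 + 4·x = 16 + 4x.
Every vertex has degree 3, so 3V = 2E.
Euler: V − E + F = 2 ⇒ (2E)/3 − E + (2 + x) = 2.
Multiply by 6: 2·(2E) − 3·(2E) + 6·(2 + x) = 12, i.e. 12 + 6x − (16 + 4x) = 12.
Collecting terms: 2x − 4 = 12, so 2x = 16, so x = 8.
Then 2E = 16 + 4·8 = 48, so E = 24, V = 2E/3 = 16, F = 2 + 8 = 10.

8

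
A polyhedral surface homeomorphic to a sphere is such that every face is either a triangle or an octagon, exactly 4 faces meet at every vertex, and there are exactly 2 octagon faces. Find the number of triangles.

Let x be the number of triangles; then F = 2 + x.
Edge–face incidences: 2E = 8·2 + 3·x = 16 + 3x.
Every vertex has degree 4, so 4V = 2E.
Euler: V − E + F = 2 ⇒ (2E)/4 − E + (2 + x) = 2.
Multiply by 8: 2·(2E) − 4·(2E) + 8·(2 + x) = 16, i.e. 16 + 8x − 2·(16 + 3x) = 16.
Collecting terms: 2x − 16 = 16, so 2x = 32, so x = 16.
Then 2E = 16 + 3·16 = 64, so E = 32, V = 2E/4 = 16, F = 2 + 16 = 18.

16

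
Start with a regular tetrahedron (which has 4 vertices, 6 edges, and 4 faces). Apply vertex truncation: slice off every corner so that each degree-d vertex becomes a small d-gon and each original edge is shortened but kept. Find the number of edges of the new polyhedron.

18

Truncation replaces each original edge-end by a new vertex, so V′ = 2E = 12.
Each original edge survives, and each old vertex of degree d contributes d new edges; summing degrees gives Σd = 2E, so E′ = E + 2E = 3E = 18.
Each original face survives and each original vertex becomes one new face: F′ = F + V = 8.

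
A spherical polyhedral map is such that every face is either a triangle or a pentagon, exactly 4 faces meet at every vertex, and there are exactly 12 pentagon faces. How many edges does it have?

60

Let x be the number of triangles; then F = 12 + x.
Edge–face incidences: 2E = 5·12 + 3·x = 60 + 3x.
Every vertex has degree 4, so 4V = 2E.
Euler: V − E + F = 2 ⇒ (2E)/4 − E + (12 + x) = 2.
Multiply by 8: 2·(2E) − 4·(2E) + 8·(12 + x) = 16, i.e. 96 + 8x − 2·(60 + 3x) = 16.
Collecting terms: 2x − 24 = 16, so 2x = 40, so x = 20.
Then 2E = 60 + 3·20 = 120, so E = 60, V = 2E/4 = 30, F = 12 + 20 = 32.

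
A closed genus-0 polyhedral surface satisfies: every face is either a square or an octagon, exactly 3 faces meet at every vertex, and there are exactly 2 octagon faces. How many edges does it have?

Let x be the number of squares; then F = 2 + x.
Edge–face incidences: 2E = 8·2 + 4·x = 16 + 4x.
Every vertex has degree 3, so 3V = 2E.
Euler: V − E + F = 2 ⇒ (2E)/3 − E + (2 + x) = 2.
Multiply by 6: 2·(2E) − 3·(2E) + 6·(2 + x) = 12, i.e. 12 + 6x − (16 + 4x) = 12.
Collecting terms: 2x − 4 = 12, so 2x = 16, so x = 8.
Then 2E = 16 + 4·8 = 48, so E = 24, V = 2E/3 = 16, F = 2 + 8 = 10.

24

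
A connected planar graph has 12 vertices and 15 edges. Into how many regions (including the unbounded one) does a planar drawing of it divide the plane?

5

Euler's formula for a connected plane graph: V − E + F = 2, so F = 2 − 12 + 15 = 5.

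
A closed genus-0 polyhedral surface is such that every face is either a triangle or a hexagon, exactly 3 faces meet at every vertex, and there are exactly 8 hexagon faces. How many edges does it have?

Let x be the number of triangles; then F = 8 + x.
Edge–face incidences: 2E = 6·8 + 3·x = 48 + 3x.
Every vertex has degree 3, so 3V = 2E.
Euler: V − E + F = 2 ⇒ (2E)/3 − E + (8 + x) = 2.
Multiply by 6: 2·(2E) − 3·(2E) + 6·(8 + x) = 12, i.e. 48 + 6x − (48 + 3x) = 12.
Collecting terms: 3x = 12, so x = 4.
Then 2E = 48 + 3·4 = 60, so E = 30, V = 2E/3 = 20, F = 8 + 4 = 12.

30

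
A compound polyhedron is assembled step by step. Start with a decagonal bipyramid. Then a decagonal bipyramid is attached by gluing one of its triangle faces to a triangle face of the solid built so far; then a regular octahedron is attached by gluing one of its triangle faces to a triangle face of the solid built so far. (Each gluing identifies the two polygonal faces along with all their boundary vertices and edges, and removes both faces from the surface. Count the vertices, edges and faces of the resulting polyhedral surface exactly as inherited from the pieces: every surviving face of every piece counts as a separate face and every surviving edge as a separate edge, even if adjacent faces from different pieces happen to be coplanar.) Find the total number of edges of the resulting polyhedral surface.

A decagonal bipyramid: V=12, E=30, F=20.
Attach a decagonal bipyramid (V=12, E=30, F=20) along a 3-gon: merge 3 vertices and 3 edges, delete both glued faces → V=21, E=57, F=38.
Attach a regular octahedron (V=6, E=12, F=8) along a 3-gon: merge 3 vertices and 3 edges, delete both glued faces → V=24, E=66, F=44.
Check: V − E + F = 24 − 66 + 44 = 2.

66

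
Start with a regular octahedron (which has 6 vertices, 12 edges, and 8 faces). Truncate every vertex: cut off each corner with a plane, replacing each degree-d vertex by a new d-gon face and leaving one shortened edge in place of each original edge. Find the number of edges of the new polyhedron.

Truncation replaces each original edge-end by a new vertex, so V′ = 2E = 24.
Each original edge survives, and each old vertex of degree d contributes d new edges; summing degrees gives Σd = 2E, so E′ = E + 2E = 3E = 36.
Each original face survives and each original vertex becomes one new face: F′ = F + V = 14.

36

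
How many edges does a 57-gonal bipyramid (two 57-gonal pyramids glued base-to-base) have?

A bipyramid over an n-gon has 2n triangular faces and n + 2 vertices: V = 57 + 2 = 59, E = 3·57 = 171, F = 2·57 = 114.
Check: V − E + F = 59 − 171 + 114 = 2.

171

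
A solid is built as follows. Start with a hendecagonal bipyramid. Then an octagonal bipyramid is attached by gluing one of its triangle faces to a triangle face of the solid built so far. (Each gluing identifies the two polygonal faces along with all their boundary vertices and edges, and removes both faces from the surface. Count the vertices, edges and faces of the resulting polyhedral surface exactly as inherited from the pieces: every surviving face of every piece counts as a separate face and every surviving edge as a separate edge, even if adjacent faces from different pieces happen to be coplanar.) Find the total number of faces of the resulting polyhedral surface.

A hendecagonal bipyramid: V=13, E=33, F=22.
Attach an octagonal bipyramid (V=10, E=24, F=16) along a 3-gon: merge 3 vertices and 3 edges, delete both glued faces → V=20, E=54, F=36.
Check: V − E + F = 20 − 54 + 36 = 2.

36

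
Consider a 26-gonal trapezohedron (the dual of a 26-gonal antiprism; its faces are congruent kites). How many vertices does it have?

54

The n-trapezohedron (dual of the n-antiprism) has V = 2·26 + 2 = 54, E = 4·26 = 104, F = 2·26 = 52.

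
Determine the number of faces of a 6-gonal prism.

8

A prism on an n-gon has two n-gon bases and n rectangular sides: V = 2·6 = 12, E = 3·6 = 18, F = 6 + 2 = 8.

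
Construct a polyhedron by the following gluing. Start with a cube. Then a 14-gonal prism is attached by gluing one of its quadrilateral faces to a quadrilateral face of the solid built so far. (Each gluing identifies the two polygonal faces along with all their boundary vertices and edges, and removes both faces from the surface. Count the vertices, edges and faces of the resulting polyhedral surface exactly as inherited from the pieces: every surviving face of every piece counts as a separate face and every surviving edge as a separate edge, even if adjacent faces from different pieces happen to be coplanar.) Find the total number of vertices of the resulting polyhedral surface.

A cube: V=8, E=12, F=6.
Attach a 14-gonal prism (V=28, E=42, F=16) along a 4-gon: merge 4 vertices and 4 edges, delete both glued faces → V=32, E=50, F=20.
Check: V − E + F = 32 − 50 + 20 = 2.

32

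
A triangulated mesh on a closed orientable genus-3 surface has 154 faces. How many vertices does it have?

73

χ = 2 − 2·3 = -4, and every face is a triangle so 3F = 2E.
E = 3·154/2 = 231. Then V = -4 + E − F = -4 + 231 − 154 = 73.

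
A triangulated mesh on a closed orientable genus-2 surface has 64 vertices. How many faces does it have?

132

χ = 2 − 2·2 = -2, and every face is a triangle so 3F = 2E.
V − E + F = -2 with E = 3F/2 gives 64 − (3/2 − 1)·F = -2, so F = 132 and E = 198.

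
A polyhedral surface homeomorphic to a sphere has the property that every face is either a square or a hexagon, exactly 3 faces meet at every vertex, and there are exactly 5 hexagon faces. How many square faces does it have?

Let x be the number of squares; then F = 5 + x.
Edge–face incidences: 2E = 6·5 + 4·x = 30 + 4x.
Every vertex has degree 3, so 3V = 2E.
Euler: V − E + F = 2 ⇒ (2E)/3 − E + (5 + x) = 2.
Multiply by 6: 2·(2E) − 3·(2E) + 6·(5 + x) = 12, i.e. 30 + 6x − (30 + 4x) = 12.
Collecting terms: 2x = 12, so x = 6.
Then 2E = 30 + 4·6 = 54, so E = 27, V = 2E/3 = 18, F = 5 + 6 = 11.

6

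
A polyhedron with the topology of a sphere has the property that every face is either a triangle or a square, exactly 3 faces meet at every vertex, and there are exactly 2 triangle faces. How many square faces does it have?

3

Let x be the number of squares; then F = 2 + x.
Edge–face incidences: 2E = 3·2 + 4·x = 6 + 4x.
Every vertex has degree 3, so 3V = 2E.
Euler: V − E + F = 2 ⇒ (2E)/3 − E + (2 + x) = 2.
Multiply by 6: 2·(2E) − 3·(2E) + 6·(2 + x) = 12, i.e. 12 + 6x − (6 + 4x) = 12.
Collecting terms: 2x + 6 = 12, so 2x = 6, so x = 3.
Then 2E = 6 + 4·3 = 18, so E = 9, V = 2E/3 = 6, F = 2 + 3 = 5.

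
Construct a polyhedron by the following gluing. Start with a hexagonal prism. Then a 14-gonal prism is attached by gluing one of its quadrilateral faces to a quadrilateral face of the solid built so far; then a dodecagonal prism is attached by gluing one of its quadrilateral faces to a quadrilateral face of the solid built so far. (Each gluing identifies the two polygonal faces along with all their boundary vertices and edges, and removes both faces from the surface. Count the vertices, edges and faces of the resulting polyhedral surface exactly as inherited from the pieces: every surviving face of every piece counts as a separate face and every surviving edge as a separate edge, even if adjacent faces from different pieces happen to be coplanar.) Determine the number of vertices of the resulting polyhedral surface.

56

A hexagonal prism: V=12, E=18, F=8.
Attach a 14-gonal prism (V=28, E=42, F=16) along a 4-gon: merge 4 vertices and 4 edges, delete both glued faces → V=36, E=56, F=22.
Attach a dodecagonal prism (V=24, E=36, F=14) along a 4-gon: merge 4 vertices and 4 edges, delete both glued faces → V=56, E=88, F=34.
Check: V − E + F = 56 − 88 + 34 = 2.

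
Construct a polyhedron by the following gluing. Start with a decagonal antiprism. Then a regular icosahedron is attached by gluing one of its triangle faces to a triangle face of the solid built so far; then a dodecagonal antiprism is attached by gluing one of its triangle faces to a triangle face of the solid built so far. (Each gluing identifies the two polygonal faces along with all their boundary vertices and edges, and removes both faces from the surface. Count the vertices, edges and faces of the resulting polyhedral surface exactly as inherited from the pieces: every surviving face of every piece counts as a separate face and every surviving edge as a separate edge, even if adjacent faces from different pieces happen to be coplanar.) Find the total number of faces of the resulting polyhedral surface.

64

A decagonal antiprism: V=20, E=40, F=22.
Attach a regular icosahedron (V=12, E=30, F=20) along a 3-gon: merge 3 vertices and 3 edges, delete both glued faces → V=29, E=67, F=40.
Attach a dodecagonal antiprism (V=24, E=48, F=26) along a 3-gon: merge 3 vertices and 3 edges, delete both glued faces → V=50, E=112, F=64.
Check: V − E + F = 50 − 112 + 64 = 2.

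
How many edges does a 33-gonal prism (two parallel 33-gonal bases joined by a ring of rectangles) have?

A prism on an n-gon has two n-gon bases and n rectangular sides: V = 2·33 = 66, E = 3·33 = 99, F = 33 + 2 = 35.

99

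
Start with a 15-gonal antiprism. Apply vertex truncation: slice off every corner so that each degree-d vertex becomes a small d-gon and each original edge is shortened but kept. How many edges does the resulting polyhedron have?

The base solid has V = 30, E = 60, F = 32.
Truncation replaces each original edge-end by a new vertex, so V′ = 2E = 120.
Each original edge survives, and each old vertex of degree d contributes d new edges; summing degrees gives Σd = 2E, so E′ = E + 2E = 3E = 180.
Each original face survives and each original vertex becomes one new face: F′ = F + V = 62.

180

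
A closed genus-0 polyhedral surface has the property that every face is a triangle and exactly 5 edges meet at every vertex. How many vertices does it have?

12

Each face has 3 edges and each edge borders two faces, so 2E = 3F.
Each vertex has degree 5, so 5V = 2E and hence V = 3F/5.
Euler: V − E + F = 2 ⇒ (3F/5) − (3F/2) + F = 2.
Multiply by 10: (6 − 15 + 10)F = 20, i.e. 1F = 20.
So F = 20, E = 3·20/2 = 30, V = 3·20/5 = 12.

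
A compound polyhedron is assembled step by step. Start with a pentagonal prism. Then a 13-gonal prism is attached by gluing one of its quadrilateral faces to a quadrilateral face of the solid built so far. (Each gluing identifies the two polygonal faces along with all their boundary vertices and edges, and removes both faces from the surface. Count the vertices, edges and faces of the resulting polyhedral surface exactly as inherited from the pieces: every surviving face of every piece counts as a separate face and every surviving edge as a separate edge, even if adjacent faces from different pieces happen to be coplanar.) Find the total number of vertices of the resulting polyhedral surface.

32

A pentagonal prism: V=10, E=15, F=7.
Attach a 13-gonal prism (V=26, E=39, F=15) along a 4-gon: merge 4 vertices and 4 edges, delete both glued faces → V=32, E=50, F=20.
Check: V − E + F = 32 − 50 + 20 = 2.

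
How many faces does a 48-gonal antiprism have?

98

An antiprism on an n-gon has two n-gon caps and 2n triangles: V = 2·48 = 96, E = 4·48 = 192, F = 2·48 + 2 = 98.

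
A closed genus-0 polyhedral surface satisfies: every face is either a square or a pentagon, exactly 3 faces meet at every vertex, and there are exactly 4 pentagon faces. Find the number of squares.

Let x be the number of squares; then F = 4 + x.
Edge–face incidences: 2E = 5·4 + 4·x = 20 + 4x.
Every vertex has degree 3, so 3V = 2E.
Euler: V − E + F = 2 ⇒ (2E)/3 − E + (4 + x) = 2.
Multiply by 6: 2·(2E) − 3·(2E) + 6·(4 + x) = 12, i.e. 24 + 6x − (20 + 4x) = 12.
Collecting terms: 2x + 4 = 12, so 2x = 8, so x = 4.
Then 2E = 20 + 4·4 = 36, so E = 18, V = 2E/3 = 12, F = 4 + 4 = 8.

4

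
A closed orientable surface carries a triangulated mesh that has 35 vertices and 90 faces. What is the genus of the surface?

6

Every face is a triangle, so 2E = 3·90 = 270, giving E = 135.
χ = V − E + F = 35 − 135 + 90 = -10.
For a closed orientable surface χ = 2 − 2g, so g = (2 − (-10))/2 = 6.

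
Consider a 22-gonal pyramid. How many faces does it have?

23

A pyramid on an n-gon base has one n-gon and n triangles: V = 22 + 1 = 23, E = 2·22 = 44, F = 22 + 1 = 23.
Check: V − E + F = 23 − 44 + 23 = 2.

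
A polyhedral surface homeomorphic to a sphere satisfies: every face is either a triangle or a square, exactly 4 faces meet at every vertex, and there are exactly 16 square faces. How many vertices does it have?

Let x be the number of triangles; then F = 16 + x.
Edge–face incidences: 2E = 4·16 + 3·x = 64 + 3x.
Every vertex has degree 4, so 4V = 2E.
Euler: V − E + F = 2 ⇒ (2E)/4 − E + (16 + x) = 2.
Multiply by 8: 2·(2E) − 4·(2E) + 8·(16 + x) = 16, i.e. 128 + 8x − 2·(64 + 3x) = 16.
Collecting terms: 2x = 16, so x = 8.
Then 2E = 64 + 3·8 = 88, so E = 44, V = 2E/4 = 22, F = 16 + 8 = 24.

22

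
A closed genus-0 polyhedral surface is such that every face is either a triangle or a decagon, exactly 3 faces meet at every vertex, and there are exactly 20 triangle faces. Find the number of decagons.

12

Let x be the number of decagons; then F = 20 + x.
Edge–face incidences: 2E = 3·20 + 10·x = 60 + 10x.
Every vertex has degree 3, so 3V = 2E.
Euler: V − E + F = 2 ⇒ (2E)/3 − E + (20 + x) = 2.
Multiply by 6: 2·(2E) − 3·(2E) + 6·(20 + x) = 12, i.e. 120 + 6x − (60 + 10x) = 12.
Collecting terms: −4x + 60 = 12, so −4x = −48, so x = 12.
Then 2E = 60 + 10·12 = 180, so E = 90, V = 2E/3 = 60, F = 20 + 12 = 32.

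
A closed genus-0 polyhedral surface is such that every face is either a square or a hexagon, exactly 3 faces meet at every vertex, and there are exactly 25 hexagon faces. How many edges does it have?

87

Let x be the number of squares; then F = 25 + x.
Edge–face incidences: 2E = 6·25 + 4·x = 150 + 4x.
Every vertex has degree 3, so 3V = 2E.
Euler: V − E + F = 2 ⇒ (2E)/3 − E + (25 + x) = 2.
Multiply by 6: 2·(2E) − 3·(2E) + 6·(25 + x) = 12, i.e. 150 + 6x − (150 + 4x) = 12.
Collecting terms: 2x = 12, so x = 6.
Then 2E = 150 + 4·6 = 174, so E = 87, V = 2E/3 = 58, F = 25 + 6 = 31.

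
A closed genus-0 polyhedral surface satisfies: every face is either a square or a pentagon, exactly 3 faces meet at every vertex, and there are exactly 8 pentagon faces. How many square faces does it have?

2

Let x be the number of squares; then F = 8 + x.
Edge–face incidences: 2E = 5·8 + 4·x = 40 + 4x.
Every vertex has degree 3, so 3V = 2E.
Euler: V − E + F = 2 ⇒ (2E)/3 − E + (8 + x) = 2.
Multiply by 6: 2·(2E) − 3·(2E) + 6·(8 + x) = 12, i.e. 48 + 6x − (40 + 4x) = 12.
Collecting terms: 2x + 8 = 12, so 2x = 4, so x = 2.
Then 2E = 40 + 4·2 = 48, so E = 24, V = 2E/3 = 16, F = 8 + 2 = 10.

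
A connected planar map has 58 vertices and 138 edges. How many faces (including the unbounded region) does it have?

82

Euler's formula for a connected plane graph: V − E + F = 2, so F = 2 − 58 + 138 = 82.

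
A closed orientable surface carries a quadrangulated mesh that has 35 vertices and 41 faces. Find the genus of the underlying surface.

Every face is a square, so 2E = 4·41 = 164, giving E = 82.
χ = V − E + F = 35 − 82 + 41 = -6.
For a closed orientable surface χ = 2 − 2g, so g = (2 − (-6))/2 = 4.

4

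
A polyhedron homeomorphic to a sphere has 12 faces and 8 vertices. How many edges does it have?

Here V − E + F = 2.
E = V + F − (2) = 8 + 12 − (2) = 18.

18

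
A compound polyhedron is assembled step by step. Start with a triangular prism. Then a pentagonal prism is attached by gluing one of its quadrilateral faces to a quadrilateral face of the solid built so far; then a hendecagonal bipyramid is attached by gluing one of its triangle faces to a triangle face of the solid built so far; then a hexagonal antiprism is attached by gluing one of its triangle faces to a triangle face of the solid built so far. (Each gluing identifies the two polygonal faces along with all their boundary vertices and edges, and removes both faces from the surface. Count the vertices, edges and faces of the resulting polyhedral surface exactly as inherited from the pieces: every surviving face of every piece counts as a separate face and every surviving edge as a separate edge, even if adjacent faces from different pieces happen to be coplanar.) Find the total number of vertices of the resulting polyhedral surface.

A triangular prism: V=6, E=9, F=5.
Attach a pentagonal prism (V=10, E=15, F=7) along a 4-gon: merge 4 vertices and 4 edges, delete both glued faces → V=12, E=20, F=10.
Attach a hendecagonal bipyramid (V=13, E=33, F=22) along a 3-gon: merge 3 vertices and 3 edges, delete both glued faces → V=22, E=50, F=30.
Attach a hexagonal antiprism (V=12, E=24, F=14) along a 3-gon: merge 3 vertices and 3 edges, delete both glued faces → V=31, E=71, F=42.
Check: V − E + F = 31 − 71 + 42 = 2.

31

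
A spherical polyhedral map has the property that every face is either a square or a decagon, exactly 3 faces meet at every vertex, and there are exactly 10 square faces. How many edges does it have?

30

Let x be the number of decagons; then F = 10 + x.
Edge–face incidences: 2E = 4·10 + 10·x = 40 + 10x.
Every vertex has degree 3, so 3V = 2E.
Euler: V − E + F = 2 ⇒ (2E)/3 − E + (10 + x) = 2.
Multiply by 6: 2·(2E) − 3·(2E) + 6·(10 + x) = 12, i.e. 60 + 6x − (40 + 10x) = 12.
Collecting terms: −4x + 20 = 12, so −4x = −8, so x = 2.
Then 2E = 40 + 10·2 = 60, so E = 30, V = 2E/3 = 20, F = 10 + 2 = 12.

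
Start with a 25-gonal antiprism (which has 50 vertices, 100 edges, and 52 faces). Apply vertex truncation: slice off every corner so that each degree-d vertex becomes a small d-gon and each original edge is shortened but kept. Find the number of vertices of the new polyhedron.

200

Truncation replaces each original edge-end by a new vertex, so V′ = 2E = 200.
Each original edge survives, and each old vertex of degree d contributes d new edges; summing degrees gives Σd = 2E, so E′ = E + 2E = 3E = 300.
Each original face survives and each original vertex becomes one new face: F′ = F + V = 102.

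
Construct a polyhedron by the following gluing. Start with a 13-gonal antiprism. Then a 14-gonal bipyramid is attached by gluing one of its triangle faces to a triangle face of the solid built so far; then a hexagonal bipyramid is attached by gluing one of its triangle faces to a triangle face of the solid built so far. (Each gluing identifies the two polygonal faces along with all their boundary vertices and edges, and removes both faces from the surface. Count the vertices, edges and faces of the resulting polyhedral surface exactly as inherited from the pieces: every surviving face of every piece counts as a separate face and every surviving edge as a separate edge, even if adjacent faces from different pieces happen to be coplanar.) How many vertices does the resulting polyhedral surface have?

44

A 13-gonal antiprism: V=26, E=52, F=28.
Attach a 14-gonal bipyramid (V=16, E=42, F=28) along a 3-gon: merge 3 vertices and 3 edges, delete both glued faces → V=39, E=91, F=54.
Attach a hexagonal bipyramid (V=8, E=18, F=12) along a 3-gon: merge 3 vertices and 3 edges, delete both glued faces → V=44, E=106, F=64.
Check: V − E + F = 44 − 106 + 64 = 2.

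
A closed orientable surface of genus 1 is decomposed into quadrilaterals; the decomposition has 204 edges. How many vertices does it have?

χ = 2 − 2·1 = 0, and every face is a square so 4F = 2E.
F = 2E/4 = 102. Then V = 0 + E − F = 0 + 204 − 102 = 102.

102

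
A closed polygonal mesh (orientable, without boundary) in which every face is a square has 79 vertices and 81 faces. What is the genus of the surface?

Every face is a square, so 2E = 4·81 = 324, giving E = 162.
χ = V − E + F = 79 − 162 + 81 = -2.
For a closed orientable surface χ = 2 − 2g, so g = (2 − (-2))/2 = 2.

2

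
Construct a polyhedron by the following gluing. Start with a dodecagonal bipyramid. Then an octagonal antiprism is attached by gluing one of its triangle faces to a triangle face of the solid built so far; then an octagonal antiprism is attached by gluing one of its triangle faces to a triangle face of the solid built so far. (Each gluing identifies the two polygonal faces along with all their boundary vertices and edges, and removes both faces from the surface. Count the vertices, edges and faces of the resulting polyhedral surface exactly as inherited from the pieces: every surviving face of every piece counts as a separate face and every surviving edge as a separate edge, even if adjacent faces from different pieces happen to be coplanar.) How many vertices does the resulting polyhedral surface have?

A dodecagonal bipyramid: V=14, E=36, F=24.
Attach an octagonal antiprism (V=16, E=32, F=18) along a 3-gon: merge 3 vertices and 3 edges, delete both glued faces → V=27, E=65, F=40.
Attach an octagonal antiprism (V=16, E=32, F=18) along a 3-gon: merge 3 vertices and 3 edges, delete both glued faces → V=40, E=94, F=56.
Check: V − E + F = 40 − 94 + 56 = 2.

40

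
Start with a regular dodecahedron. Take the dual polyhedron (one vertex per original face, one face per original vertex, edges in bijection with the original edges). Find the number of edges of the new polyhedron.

30

The base solid has V = 20, E = 30, F = 12.
The dual swaps V and F and preserves E: V′ = F = 12, E′ = E = 30, F′ = V = 20.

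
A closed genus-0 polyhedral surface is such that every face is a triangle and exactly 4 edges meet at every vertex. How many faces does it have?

8

Each face has 3 edges and each edge borders two faces, so 2E = 3F.
Each vertex has degree 4, so 4V = 2E and hence V = 3F/4.
Euler: V − E + F = 2 ⇒ (3F/4) − (3F/2) + F = 2.
Multiply by 8: (6 − 12 + 8)F = 16, i.e. 2F = 16.
So F = 8, E = 3·8/2 = 12, V = 3·8/4 = 6.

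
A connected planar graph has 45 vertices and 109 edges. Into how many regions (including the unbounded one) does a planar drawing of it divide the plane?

Euler's formula for a connected plane graph: V − E + F = 2, so F = 2 − 45 + 109 = 66.

66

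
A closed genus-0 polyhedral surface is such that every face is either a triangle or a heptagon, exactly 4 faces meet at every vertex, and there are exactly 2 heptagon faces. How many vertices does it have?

14

Let x be the number of triangles; then F = 2 + x.
Edge–face incidences: 2E = 7·2 + 3·x = 14 + 3x.
Every vertex has degree 4, so 4V = 2E.
Euler: V − E + F = 2 ⇒ (2E)/4 − E + (2 + x) = 2.
Multiply by 8: 2·(2E) − 4·(2E) + 8·(2 + x) = 16, i.e. 16 + 8x − 2·(14 + 3x) = 16.
Collecting terms: 2x − 12 = 16, so 2x = 28, so x = 14.
Then 2E = 14 + 3·14 = 56, so E = 28, V = 2E/4 = 14, F = 2 + 14 = 16.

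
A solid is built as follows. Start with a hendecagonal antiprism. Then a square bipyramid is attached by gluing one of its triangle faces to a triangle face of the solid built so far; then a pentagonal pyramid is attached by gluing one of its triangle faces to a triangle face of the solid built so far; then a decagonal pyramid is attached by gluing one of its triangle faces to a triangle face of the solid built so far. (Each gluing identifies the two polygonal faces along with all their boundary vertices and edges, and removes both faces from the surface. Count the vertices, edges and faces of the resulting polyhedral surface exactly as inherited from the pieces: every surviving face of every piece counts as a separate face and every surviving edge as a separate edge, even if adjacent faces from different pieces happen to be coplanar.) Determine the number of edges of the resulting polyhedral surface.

A hendecagonal antiprism: V=22, E=44, F=24.
Attach a square bipyramid (V=6, E=12, F=8) along a 3-gon: merge 3 vertices and 3 edges, delete both glued faces → V=25, E=53, F=30.
Attach a pentagonal pyramid (V=6, E=10, F=6) along a 3-gon: merge 3 vertices and 3 edges, delete both glued faces → V=28, E=60, F=34.
Attach a decagonal pyramid (V=11, E=20, F=11) along a 3-gon: merge 3 vertices and 3 edges, delete both glued faces → V=36, E=77, F=43.
Check: V − E + F = 36 − 77 + 43 = 2.

77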